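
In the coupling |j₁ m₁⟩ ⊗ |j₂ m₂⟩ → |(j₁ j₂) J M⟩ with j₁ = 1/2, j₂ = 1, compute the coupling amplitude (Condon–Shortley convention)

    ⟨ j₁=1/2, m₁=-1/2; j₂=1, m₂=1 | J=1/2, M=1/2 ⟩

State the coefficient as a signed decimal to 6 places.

triangle: 1!·0!·1!/3! = 1/6
(j±m)!: 0!·1!·2!·0!·1!·0! = 2
prefactor² = (2J+1)·Δ·N² = 2/3
  k=1: −1/(1!·0!·0!·1!·0!·0!) = -1
Σ = -1  ⇒  CG² = 2/3·(-1)² = 2/3
CG = −√(2/3) = -0.816497

-0.816497  (= −√(2/3))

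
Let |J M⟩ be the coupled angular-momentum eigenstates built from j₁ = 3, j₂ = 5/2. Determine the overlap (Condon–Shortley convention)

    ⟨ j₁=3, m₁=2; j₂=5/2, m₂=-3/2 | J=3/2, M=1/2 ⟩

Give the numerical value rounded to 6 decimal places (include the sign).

-0.218218  (= −√(1/21))

√[4·4!2!1!/8! · 5!1!1!4!2!1!] = √(192/7)
  +(−1)^0/∏(0,4,1,1,1,0)! = 1/24  (running 1/24)
  +(−1)^1/∏(1,3,0,0,2,1)! = -1/12  (running -1/24)
⟨..|..⟩ = √(192/7)·(-1/24) = -0.218218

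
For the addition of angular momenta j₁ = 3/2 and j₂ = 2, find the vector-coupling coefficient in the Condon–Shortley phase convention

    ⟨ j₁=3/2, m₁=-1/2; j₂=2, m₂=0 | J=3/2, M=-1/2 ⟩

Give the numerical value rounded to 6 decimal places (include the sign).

-0.447214

j₁+j₂−J=2  J+j₁−j₂=1  J−j₁+j₂=2  j₁+j₂+J+1=6
(j₁±m₁, j₂±m₂, J±M) = (1,2,2,2,1,2)
P² = 16/45
sum k=1..2:
  [1] −1/1 = -1
  [2] +1/4 = 1/4
S = -3/4
C² = P²·S² = 1/5 ; C = -0.447214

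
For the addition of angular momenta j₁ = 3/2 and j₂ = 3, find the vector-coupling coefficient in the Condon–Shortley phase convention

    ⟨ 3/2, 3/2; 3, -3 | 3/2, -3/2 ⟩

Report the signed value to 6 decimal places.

+0.755929

√[4·3!0!3!/7! · 3!0!0!6!0!3!] = √(5184/7)
  +(−1)^0/∏(0,3,0,0,0,3)! = 1/36  (running 1/36)
⟨..|..⟩ = √(5184/7)·(1/36) = +0.755929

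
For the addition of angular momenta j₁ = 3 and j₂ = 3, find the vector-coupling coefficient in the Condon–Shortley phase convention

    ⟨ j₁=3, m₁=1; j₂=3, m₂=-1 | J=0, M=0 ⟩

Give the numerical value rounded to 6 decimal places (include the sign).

+0.377964

√[1·6!0!0!/7! · 4!2!2!4!0!0!] = √(2304/7)
  +(−1)^2/∏(2,4,0,0,0,0)! = 1/48  (running 1/48)
⟨..|..⟩ = √(2304/7)·(1/48) = +0.377964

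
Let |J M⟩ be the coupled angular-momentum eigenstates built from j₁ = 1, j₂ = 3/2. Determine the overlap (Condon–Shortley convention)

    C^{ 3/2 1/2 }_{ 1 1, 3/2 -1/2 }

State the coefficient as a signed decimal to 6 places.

j₁+j₂−J=1  J+j₁−j₂=1  J−j₁+j₂=2  j₁+j₂+J+1=5
(j₁±m₁, j₂±m₂, J±M) = (2,0,1,2,2,1)
P² = 8/15
sum k=0..0:
  [0] +1/1 = 1
S = 1
C² = P²·S² = 8/15 ; C = +0.730297

+√(8/15) ≈ +0.730297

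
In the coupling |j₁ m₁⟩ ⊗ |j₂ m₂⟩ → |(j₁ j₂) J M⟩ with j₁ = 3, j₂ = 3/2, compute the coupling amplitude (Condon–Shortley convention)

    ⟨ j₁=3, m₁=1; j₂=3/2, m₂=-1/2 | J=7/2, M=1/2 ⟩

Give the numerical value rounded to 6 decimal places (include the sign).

triangle: 1!·5!·2!/9! = 240/362880
(j±m)!: 4!·2!·1!·2!·4!·3! = 13824
prefactor² = (2J+1)·Δ·N² = 512/7
  k=0: +1/(0!·1!·2!·1!·3!·1!) = 1/12
  k=1: −1/(1!·0!·1!·0!·4!·2!) = -1/48
Σ = 1/16  ⇒  CG² = 512/7·1/16² = 2/7
CG = +√(2/7) = +0.534522

+0.534522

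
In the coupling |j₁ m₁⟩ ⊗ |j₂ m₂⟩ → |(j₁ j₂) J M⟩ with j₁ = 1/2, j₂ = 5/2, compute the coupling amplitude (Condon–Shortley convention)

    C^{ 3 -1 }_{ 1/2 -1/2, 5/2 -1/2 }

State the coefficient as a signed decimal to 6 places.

+0.816497  (= +√(2/3))

j₁+j₂−J=0  J+j₁−j₂=1  J−j₁+j₂=5  j₁+j₂+J+1=7
(j₁±m₁, j₂±m₂, J±M) = (0,1,2,3,2,4)
P² = 96
sum k=0..0:
  [0] +1/12 = 1/12
S = 1/12
C² = P²·S² = 2/3 ; C = +0.816497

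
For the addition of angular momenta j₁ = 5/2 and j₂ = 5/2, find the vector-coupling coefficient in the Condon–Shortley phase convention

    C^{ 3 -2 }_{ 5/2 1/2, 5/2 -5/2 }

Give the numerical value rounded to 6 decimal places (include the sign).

+0.645497

j₁+j₂−J=2  J+j₁−j₂=3  J−j₁+j₂=3  j₁+j₂+J+1=9
(j₁±m₁, j₂±m₂, J±M) = (3,2,0,5,1,5)
P² = 240
sum k=0..0:
  [0] +1/24 = 1/24
S = 1/24
C² = P²·S² = 5/12 ; C = +0.645497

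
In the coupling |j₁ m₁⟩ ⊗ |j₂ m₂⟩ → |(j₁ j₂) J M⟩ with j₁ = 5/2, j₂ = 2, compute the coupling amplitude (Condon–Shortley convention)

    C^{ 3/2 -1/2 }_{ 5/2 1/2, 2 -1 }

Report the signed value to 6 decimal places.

−√(5/21) ≈ -0.487950

√[4·3!2!1!/7! · 3!2!1!3!1!2!] = √(48/35)
  +(−1)^0/∏(0,3,2,1,0,0)! = 1/12  (running 1/12)
  +(−1)^1/∏(1,2,1,0,1,1)! = -1/2  (running -5/12)
⟨..|..⟩ = √(48/35)·(-5/12) = -0.487950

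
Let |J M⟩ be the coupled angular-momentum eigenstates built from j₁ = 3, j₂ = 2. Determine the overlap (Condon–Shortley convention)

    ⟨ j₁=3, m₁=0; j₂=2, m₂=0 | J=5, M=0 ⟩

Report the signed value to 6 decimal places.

triangle: 0!*6!*4!/11! = 17280/39916800
(j±m)!: 3!*3!*2!*2!*5!*5! = 2073600
prefactor² = (2J+1)*Δ*N² = 69120/7
  k=0: +1/(0!*0!*3!*2!*3!*2!) = 1/144
Σ = 1/144  ⇒  CG² = 69120/7*1/144² = 10/21
CG = +√(10/21) = +0.690066

+√(10/21) ≈ +0.690066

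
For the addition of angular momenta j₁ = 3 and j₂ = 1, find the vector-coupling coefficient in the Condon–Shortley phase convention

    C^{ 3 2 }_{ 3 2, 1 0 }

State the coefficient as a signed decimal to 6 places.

+0.577350

√[7·1!5!1!/8! · 5!1!1!1!5!1!] = √(300)
  +(−1)^0/∏(0,1,1,1,4,0)! = 1/24  (running 1/24)
  +(−1)^1/∏(1,0,0,0,5,1)! = -1/120  (running 1/30)
⟨..|..⟩ = √(300)·(1/30) = +0.577350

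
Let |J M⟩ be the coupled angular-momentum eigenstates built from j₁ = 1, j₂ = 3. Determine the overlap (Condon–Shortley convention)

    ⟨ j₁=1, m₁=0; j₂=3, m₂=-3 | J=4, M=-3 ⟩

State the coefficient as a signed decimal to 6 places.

triangle: 0!*2!*6!/9! = 1440/362880
(j±m)!: 1!*1!*0!*6!*1!*7! = 3628800
prefactor² = (2J+1)*Δ*N² = 129600
  k=0: +1/(0!*0!*1!*0!*1!*6!) = 1/720
Σ = 1/720  ⇒  CG² = 129600*1/720² = 1/4
CG = +√(1/4) = +0.500000

+√(1/4) ≈ +0.500000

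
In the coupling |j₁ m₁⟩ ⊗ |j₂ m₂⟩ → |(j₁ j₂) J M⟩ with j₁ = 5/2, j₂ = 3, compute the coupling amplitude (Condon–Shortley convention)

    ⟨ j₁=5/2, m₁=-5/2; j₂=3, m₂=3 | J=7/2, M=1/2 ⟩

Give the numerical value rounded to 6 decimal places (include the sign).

+0.308607  (= +√(2/21))

√[8·2!3!4!/10! · 0!5!6!0!4!3!] = √(55296/7)
  +(−1)^2/∏(2,0,3,4,0,0)! = 1/288  (running 1/288)
⟨..|..⟩ = √(55296/7)·(1/288) = +0.308607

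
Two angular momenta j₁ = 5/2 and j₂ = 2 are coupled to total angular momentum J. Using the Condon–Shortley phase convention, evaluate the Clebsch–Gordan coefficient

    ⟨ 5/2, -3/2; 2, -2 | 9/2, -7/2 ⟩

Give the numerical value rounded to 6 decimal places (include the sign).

√[10·0!5!4!/10! · 1!4!0!4!1!8!] = √(184320)
  +(−1)^0/∏(0,0,4,0,1,4)! = 1/576  (running 1/576)
⟨..|..⟩ = √(184320)·(1/576) = +0.745356

+√(5/9) ≈ +0.745356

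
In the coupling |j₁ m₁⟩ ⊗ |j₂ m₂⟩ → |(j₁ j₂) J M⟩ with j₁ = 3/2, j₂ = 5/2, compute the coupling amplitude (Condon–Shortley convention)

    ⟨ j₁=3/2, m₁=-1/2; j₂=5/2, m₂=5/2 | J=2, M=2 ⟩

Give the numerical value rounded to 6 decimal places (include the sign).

√[5·2!1!3!/7! · 1!2!5!0!4!0!] = √(480/7)
  +(−1)^2/∏(2,0,0,3,1,0)! = 1/12  (running 1/12)
⟨..|..⟩ = √(480/7)·(1/12) = +0.690066

+√(10/21) ≈ +0.690066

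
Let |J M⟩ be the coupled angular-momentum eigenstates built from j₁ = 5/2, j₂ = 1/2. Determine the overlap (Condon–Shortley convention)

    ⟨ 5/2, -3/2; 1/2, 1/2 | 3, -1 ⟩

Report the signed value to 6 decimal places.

√[7·0!5!1!/7! · 1!4!1!0!2!4!] = √(192)
  +(−1)^0/∏(0,0,4,1,1,0)! = 1/24  (running 1/24)
⟨..|..⟩ = √(192)·(1/24) = +0.577350

+√(1/3) ≈ +0.577350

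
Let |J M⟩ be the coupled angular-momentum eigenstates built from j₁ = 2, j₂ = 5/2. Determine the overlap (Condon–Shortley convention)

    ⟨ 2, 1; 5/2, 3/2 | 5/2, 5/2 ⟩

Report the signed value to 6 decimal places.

j₁+j₂−J=2  J+j₁−j₂=2  J−j₁+j₂=3  j₁+j₂+J+1=8
(j₁±m₁, j₂±m₂, J±M) = (3,1,4,1,5,0)
P² = 432/7
sum k=1..1:
  [1] −1/12 = -1/12
S = -1/12
C² = P²·S² = 3/7 ; C = -0.654654

-0.654654  (= −√(3/7))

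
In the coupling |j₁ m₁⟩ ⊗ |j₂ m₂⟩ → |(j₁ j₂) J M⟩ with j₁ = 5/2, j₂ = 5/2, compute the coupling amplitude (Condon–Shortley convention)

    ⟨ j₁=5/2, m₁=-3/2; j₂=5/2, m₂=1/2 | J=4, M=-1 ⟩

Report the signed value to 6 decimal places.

-0.597614  (= −√(5/14))

√[9·1!4!4!/10! · 1!4!3!2!3!5!] = √(10368/35)
  +(−1)^0/∏(0,1,4,3,0,1)! = 1/144  (running 1/144)
  +(−1)^1/∏(1,0,3,2,1,2)! = -1/24  (running -5/144)
⟨..|..⟩ = √(10368/35)·(-5/144) = -0.597614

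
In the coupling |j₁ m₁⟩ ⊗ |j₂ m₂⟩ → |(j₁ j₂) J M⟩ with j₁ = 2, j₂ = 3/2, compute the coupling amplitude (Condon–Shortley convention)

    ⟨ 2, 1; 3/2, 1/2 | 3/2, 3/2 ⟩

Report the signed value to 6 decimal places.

√[4·2!2!1!/6! · 3!1!2!1!3!0!] = √(8/5)
  +(−1)^1/∏(1,1,0,1,2,0)! = -1/2  (running -1/2)
⟨..|..⟩ = √(8/5)·(-1/2) = -0.632456

-0.632456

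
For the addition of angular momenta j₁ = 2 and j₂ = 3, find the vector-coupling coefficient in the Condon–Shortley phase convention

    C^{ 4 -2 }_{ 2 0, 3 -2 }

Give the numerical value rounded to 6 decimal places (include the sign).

triangle: 1!*3!*5!/10! = 720/3628800
(j±m)!: 2!*2!*1!*5!*2!*6! = 691200
prefactor² = (2J+1)*Δ*N² = 8640/7
  k=0: +1/(0!*1!*2!*1!*1!*4!) = 1/48
  k=1: −1/(1!*0!*1!*0!*2!*5!) = -1/240
Σ = 1/60  ⇒  CG² = 8640/7*1/60² = 12/35
CG = +√(12/35) = +0.585540

+0.585540  (= +√(12/35))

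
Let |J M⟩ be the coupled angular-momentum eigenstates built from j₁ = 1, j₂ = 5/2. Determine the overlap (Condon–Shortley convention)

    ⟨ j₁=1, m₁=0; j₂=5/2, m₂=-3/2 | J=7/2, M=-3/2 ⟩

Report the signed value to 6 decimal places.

triangle: 0!·2!·5!/8! = 240/40320
(j±m)!: 1!·1!·1!·4!·2!·5! = 5760
prefactor² = (2J+1)·Δ·N² = 1920/7
  k=0: +1/(0!·0!·1!·1!·1!·4!) = 1/24
Σ = 1/24  ⇒  CG² = 1920/7·1/24² = 10/21
CG = +√(10/21) = +0.690066

+0.690066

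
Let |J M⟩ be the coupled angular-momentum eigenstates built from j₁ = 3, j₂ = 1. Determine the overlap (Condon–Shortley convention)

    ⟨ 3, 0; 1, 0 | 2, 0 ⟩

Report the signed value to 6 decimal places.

-0.654654  (= −√(3/7))

√[5·2!4!0!/7! · 3!3!1!1!2!2!] = √(48/7)
  +(−1)^1/∏(1,1,2,0,2,0)! = -1/4  (running -1/4)
⟨..|..⟩ = √(48/7)·(-1/4) = -0.654654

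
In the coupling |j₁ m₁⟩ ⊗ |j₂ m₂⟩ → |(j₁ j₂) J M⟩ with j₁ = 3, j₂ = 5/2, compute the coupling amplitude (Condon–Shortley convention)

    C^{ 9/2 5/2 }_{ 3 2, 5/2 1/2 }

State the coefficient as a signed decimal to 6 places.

√[10·1!5!4!/11! · 5!1!3!2!7!2!] = √(115200/11)
  +(−1)^0/∏(0,1,1,3,4,1)! = 1/144  (running 1/144)
  +(−1)^1/∏(1,0,0,2,5,2)! = -1/480  (running 7/1440)
⟨..|..⟩ = √(115200/11)·(7/1440) = +0.497468

+0.497468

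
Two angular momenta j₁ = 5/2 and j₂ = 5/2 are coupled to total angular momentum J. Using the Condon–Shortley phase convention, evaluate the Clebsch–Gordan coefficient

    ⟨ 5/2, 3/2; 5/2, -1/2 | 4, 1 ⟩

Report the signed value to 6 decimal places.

triangle: 1!*4!*4!/10! = 576/3628800
(j±m)!: 4!*1!*2!*3!*5!*3! = 207360
prefactor² = (2J+1)*Δ*N² = 10368/35
  k=0: +1/(0!*1!*1!*2!*3!*2!) = 1/24
  k=1: −1/(1!*0!*0!*1!*4!*3!) = -1/144
Σ = 5/144  ⇒  CG² = 10368/35*5/144² = 5/14
CG = +√(5/14) = +0.597614

+0.597614  (= +√(5/14))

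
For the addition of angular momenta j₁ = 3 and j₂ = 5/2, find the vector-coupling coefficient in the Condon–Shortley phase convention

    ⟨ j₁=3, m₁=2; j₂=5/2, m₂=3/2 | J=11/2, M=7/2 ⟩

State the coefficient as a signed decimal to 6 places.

j₁+j₂−J=0  J+j₁−j₂=6  J−j₁+j₂=5  j₁+j₂+J+1=12
(j₁±m₁, j₂±m₂, J±M) = (5,1,4,1,9,2)
P² = 49766400/11
sum k=0..0:
  [0] +1/2880 = 1/2880
S = 1/2880
C² = P²·S² = 6/11 ; C = +0.738549

+√(6/11) ≈ +0.738549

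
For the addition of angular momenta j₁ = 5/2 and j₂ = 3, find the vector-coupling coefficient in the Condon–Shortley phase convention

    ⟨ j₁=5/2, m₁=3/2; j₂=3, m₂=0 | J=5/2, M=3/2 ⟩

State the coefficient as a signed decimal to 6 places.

-0.483046  (= −√(7/30))

triangle: 3!·2!·3!/9! = 72/362880
(j±m)!: 4!·1!·3!·3!·4!·1! = 20736
prefactor² = (2J+1)·Δ·N² = 864/35
  k=0: +1/(0!·3!·1!·3!·1!·0!) = 1/36
  k=1: −1/(1!·2!·0!·2!·2!·1!) = -1/8
Σ = -7/72  ⇒  CG² = 864/35·(-7/72)² = 7/30
CG = −√(7/30) = -0.483046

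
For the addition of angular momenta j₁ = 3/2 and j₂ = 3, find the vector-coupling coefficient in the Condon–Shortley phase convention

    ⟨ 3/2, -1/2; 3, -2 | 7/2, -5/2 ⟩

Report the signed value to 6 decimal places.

triangle: 1!×2!×5!/9! = 240/362880
(j±m)!: 1!×2!×1!×5!×1!×6! = 172800
prefactor² = (2J+1)×Δ×N² = 6400/7
  k=0: +1/(0!×1!×2!×1!×0!×4!) = 1/48
  k=1: −1/(1!×0!×1!×0!×1!×5!) = -1/120
Σ = 1/80  ⇒  CG² = 6400/7×1/80² = 1/7
CG = +√(1/7) = +0.377964

+0.377964  (= +√(1/7))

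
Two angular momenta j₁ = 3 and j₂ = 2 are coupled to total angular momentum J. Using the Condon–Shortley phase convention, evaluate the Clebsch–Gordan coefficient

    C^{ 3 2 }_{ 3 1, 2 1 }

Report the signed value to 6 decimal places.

-0.500000

j₁+j₂−J=2  J+j₁−j₂=4  J−j₁+j₂=2  j₁+j₂+J+1=9
(j₁±m₁, j₂±m₂, J±M) = (4,2,3,1,5,1)
P² = 64
sum k=1..2:
  [1] −1/12 = -1/12
  [2] +1/48 = 1/48
S = -1/16
C² = P²·S² = 1/4 ; C = -0.500000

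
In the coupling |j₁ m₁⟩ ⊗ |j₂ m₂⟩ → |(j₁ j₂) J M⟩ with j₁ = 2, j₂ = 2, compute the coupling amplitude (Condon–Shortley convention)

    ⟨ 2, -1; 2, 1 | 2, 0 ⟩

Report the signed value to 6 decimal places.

+√(1/14) = +0.267261

triangle: 2!·2!·2!/7! = 8/5040
(j±m)!: 1!·3!·3!·1!·2!·2! = 144
prefactor² = (2J+1)·Δ·N² = 8/7
  k=1: −1/(1!·1!·2!·2!·0!·0!) = -1/4
  k=2: +1/(2!·0!·1!·1!·1!·1!) = 1/2
Σ = 1/4  ⇒  CG² = 8/7·1/4² = 1/14
CG = +√(1/14) = +0.267261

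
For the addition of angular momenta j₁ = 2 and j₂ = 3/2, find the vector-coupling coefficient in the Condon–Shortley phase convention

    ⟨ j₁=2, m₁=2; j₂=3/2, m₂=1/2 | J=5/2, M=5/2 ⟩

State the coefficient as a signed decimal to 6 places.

triangle: 1!·3!·2!/7! = 12/5040
(j±m)!: 4!·0!·2!·1!·5!·0! = 5760
prefactor² = (2J+1)·Δ·N² = 576/7
  k=0: +1/(0!·1!·0!·2!·3!·0!) = 1/12
Σ = 1/12  ⇒  CG² = 576/7·1/12² = 4/7
CG = +√(4/7) = +0.755929

+0.755929  (= +√(4/7))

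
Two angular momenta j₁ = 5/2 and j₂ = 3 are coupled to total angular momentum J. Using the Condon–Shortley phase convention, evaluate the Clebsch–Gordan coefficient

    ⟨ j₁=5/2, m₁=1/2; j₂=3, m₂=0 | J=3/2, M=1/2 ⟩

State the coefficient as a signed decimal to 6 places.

triangle: 4!*1!*2!/8! = 48/40320
(j±m)!: 3!*2!*3!*3!*2!*1! = 864
prefactor² = (2J+1)*Δ*N² = 144/35
  k=1: −1/(1!*3!*1!*2!*0!*0!) = -1/12
  k=2: +1/(2!*2!*0!*1!*1!*1!) = 1/4
Σ = 1/6  ⇒  CG² = 144/35*1/6² = 4/35
CG = +√(4/35) = +0.338062

+√(4/35) ≈ +0.338062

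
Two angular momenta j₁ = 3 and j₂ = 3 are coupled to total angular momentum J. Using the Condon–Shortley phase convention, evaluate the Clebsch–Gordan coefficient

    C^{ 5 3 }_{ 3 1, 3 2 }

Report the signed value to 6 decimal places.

-0.408248  (= −√(1/6))

√[11·1!5!5!/12! · 4!2!5!1!8!2!] = √(153600)
  +(−1)^0/∏(0,1,2,5,3,0)! = 1/1440  (running 1/1440)
  +(−1)^1/∏(1,0,1,4,4,1)! = -1/576  (running -1/960)
⟨..|..⟩ = √(153600)·(-1/960) = -0.408248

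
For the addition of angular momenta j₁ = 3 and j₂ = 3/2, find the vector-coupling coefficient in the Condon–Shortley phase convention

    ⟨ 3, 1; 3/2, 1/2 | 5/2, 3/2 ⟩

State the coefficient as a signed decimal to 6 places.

-0.591608  (= −√(7/20))

√[6·2!4!1!/8! · 4!2!2!1!4!1!] = √(576/35)
  +(−1)^1/∏(1,1,1,1,3,0)! = -1/6  (running -1/6)
  +(−1)^2/∏(2,0,0,0,4,1)! = 1/48  (running -7/48)
⟨..|..⟩ = √(576/35)·(-7/48) = -0.591608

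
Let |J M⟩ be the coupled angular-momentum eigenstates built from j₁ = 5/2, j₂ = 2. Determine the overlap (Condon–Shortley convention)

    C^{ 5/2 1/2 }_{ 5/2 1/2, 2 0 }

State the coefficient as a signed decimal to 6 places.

√[6·2!3!2!/8! · 3!2!2!2!3!2!] = √(72/35)
  +(−1)^0/∏(0,2,2,2,1,0)! = 1/8  (running 1/8)
  +(−1)^1/∏(1,1,1,1,2,1)! = -1/2  (running -3/8)
  +(−1)^2/∏(2,0,0,0,3,2)! = 1/24  (running -1/3)
⟨..|..⟩ = √(72/35)·(-1/3) = -0.478091

-0.478091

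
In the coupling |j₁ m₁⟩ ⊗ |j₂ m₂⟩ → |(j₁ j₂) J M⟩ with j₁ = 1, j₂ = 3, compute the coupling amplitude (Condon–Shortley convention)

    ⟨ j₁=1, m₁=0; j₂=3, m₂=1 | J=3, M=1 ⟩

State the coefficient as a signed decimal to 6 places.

-0.288675

triangle: 1!·1!·5!/8! = 120/40320
(j±m)!: 1!·1!·4!·2!·4!·2! = 2304
prefactor² = (2J+1)·Δ·N² = 48
  k=0: +1/(0!·1!·1!·4!·0!·1!) = 1/24
  k=1: −1/(1!·0!·0!·3!·1!·2!) = -1/12
Σ = -1/24  ⇒  CG² = 48·(-1/24)² = 1/12
CG = −√(1/12) = -0.288675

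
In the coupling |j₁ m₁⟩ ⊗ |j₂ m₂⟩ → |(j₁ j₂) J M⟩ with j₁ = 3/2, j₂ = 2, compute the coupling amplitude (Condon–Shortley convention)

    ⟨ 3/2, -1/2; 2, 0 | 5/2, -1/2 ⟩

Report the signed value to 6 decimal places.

√[6·1!2!3!/7! · 1!2!2!2!2!3!] = √(48/35)
  +(−1)^0/∏(0,1,2,2,0,1)! = 1/4  (running 1/4)
  +(−1)^1/∏(1,0,1,1,1,2)! = -1/2  (running -1/4)
⟨..|..⟩ = √(48/35)·(-1/4) = -0.292770

−√(3/35) ≈ -0.292770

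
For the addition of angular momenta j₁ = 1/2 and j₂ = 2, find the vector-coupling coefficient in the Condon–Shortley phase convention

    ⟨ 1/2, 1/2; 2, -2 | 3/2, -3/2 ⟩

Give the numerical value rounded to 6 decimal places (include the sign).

+√(4/5) ≈ +0.894427

√[4·1!0!3!/5! · 1!0!0!4!0!3!] = √(144/5)
  +(−1)^0/∏(0,1,0,0,0,3)! = 1/6  (running 1/6)
⟨..|..⟩ = √(144/5)·(1/6) = +0.894427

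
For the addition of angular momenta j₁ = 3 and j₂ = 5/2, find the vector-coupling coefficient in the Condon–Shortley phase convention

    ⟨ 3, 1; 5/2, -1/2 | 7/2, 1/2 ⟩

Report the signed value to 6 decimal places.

-0.125988

triangle: 2!·4!·3!/10! = 288/3628800
(j±m)!: 4!·2!·2!·3!·4!·3! = 82944
prefactor² = (2J+1)·Δ·N² = 9216/175
  k=0: +1/(0!·2!·2!·2!·2!·1!) = 1/16
  k=1: −1/(1!·1!·1!·1!·3!·2!) = -1/12
  k=2: +1/(2!·0!·0!·0!·4!·3!) = 1/288
Σ = -5/288  ⇒  CG² = 9216/175·(-5/288)² = 1/63
CG = −√(1/63) = -0.125988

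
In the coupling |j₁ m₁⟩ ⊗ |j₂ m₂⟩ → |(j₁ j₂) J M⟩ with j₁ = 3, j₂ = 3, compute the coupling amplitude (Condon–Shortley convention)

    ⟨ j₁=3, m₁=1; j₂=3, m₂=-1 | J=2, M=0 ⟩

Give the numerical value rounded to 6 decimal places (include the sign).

-0.327327

√[5·4!2!2!/9! · 4!2!2!4!2!2!] = √(256/21)
  +(−1)^0/∏(0,4,2,2,0,0)! = 1/96  (running 1/96)
  +(−1)^1/∏(1,3,1,1,1,1)! = -1/6  (running -5/32)
  +(−1)^2/∏(2,2,0,0,2,2)! = 1/16  (running -3/32)
⟨..|..⟩ = √(256/21)·(-3/32) = -0.327327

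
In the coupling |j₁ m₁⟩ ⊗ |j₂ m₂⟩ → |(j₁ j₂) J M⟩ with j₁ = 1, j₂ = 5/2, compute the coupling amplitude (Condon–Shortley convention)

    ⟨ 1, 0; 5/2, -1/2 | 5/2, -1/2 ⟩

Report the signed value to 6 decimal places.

j₁+j₂−J=1  J+j₁−j₂=1  J−j₁+j₂=4  j₁+j₂+J+1=7
(j₁±m₁, j₂±m₂, J±M) = (1,1,2,3,2,3)
P² = 144/35
sum k=0..1:
  [0] +1/4 = 1/4
  [1] −1/6 = -1/6
S = 1/12
C² = P²·S² = 1/35 ; C = +0.169031

+0.169031  (= +√(1/35))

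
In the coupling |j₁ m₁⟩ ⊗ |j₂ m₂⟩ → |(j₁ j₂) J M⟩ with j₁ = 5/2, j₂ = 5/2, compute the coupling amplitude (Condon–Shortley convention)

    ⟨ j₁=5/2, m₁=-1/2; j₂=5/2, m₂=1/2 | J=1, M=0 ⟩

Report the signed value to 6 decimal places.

√[3·4!1!1!/7! · 2!3!3!2!1!1!] = √(72/35)
  +(−1)^2/∏(2,2,1,1,0,0)! = 1/4  (running 1/4)
  +(−1)^3/∏(3,1,0,0,1,1)! = -1/6  (running 1/12)
⟨..|..⟩ = √(72/35)·(1/12) = +0.119523

+√(1/70) ≈ +0.119523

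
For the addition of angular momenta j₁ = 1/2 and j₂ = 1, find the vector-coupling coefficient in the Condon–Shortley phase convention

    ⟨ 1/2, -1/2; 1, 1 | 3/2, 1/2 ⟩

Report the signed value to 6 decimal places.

+0.577350

j₁+j₂−J=0  J+j₁−j₂=1  J−j₁+j₂=2  j₁+j₂+J+1=4
(j₁±m₁, j₂±m₂, J±M) = (0,1,2,0,2,1)
P² = 4/3
sum k=0..0:
  [0] +1/2 = 1/2
S = 1/2
C² = P²·S² = 1/3 ; C = +0.577350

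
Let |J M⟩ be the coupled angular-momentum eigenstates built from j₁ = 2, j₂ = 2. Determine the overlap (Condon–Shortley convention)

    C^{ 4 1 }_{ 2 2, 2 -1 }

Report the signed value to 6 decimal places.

+√(1/14) = +0.267261

√[9·0!4!4!/9! · 4!0!1!3!5!3!] = √(10368/7)
  +(−1)^0/∏(0,0,0,1,4,3)! = 1/144  (running 1/144)
⟨..|..⟩ = √(10368/7)·(1/144) = +0.267261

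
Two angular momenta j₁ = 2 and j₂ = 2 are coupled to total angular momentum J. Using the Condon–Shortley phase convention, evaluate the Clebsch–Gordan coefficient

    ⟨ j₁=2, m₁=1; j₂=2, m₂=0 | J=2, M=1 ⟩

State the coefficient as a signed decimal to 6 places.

-0.267261

triangle: 2!·2!·2!/7! = 8/5040
(j±m)!: 3!·1!·2!·2!·3!·1! = 144
prefactor² = (2J+1)·Δ·N² = 8/7
  k=0: +1/(0!·2!·1!·2!·1!·0!) = 1/4
  k=1: −1/(1!·1!·0!·1!·2!·1!) = -1/2
Σ = -1/4  ⇒  CG² = 8/7·(-1/4)² = 1/14
CG = −√(1/14) = -0.267261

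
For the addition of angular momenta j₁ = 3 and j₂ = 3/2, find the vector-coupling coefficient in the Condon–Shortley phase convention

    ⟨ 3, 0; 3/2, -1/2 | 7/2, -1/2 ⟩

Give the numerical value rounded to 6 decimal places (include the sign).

+√(2/21) ≈ +0.308607

√[8·1!5!2!/9! · 3!3!1!2!3!4!] = √(384/7)
  +(−1)^0/∏(0,1,3,1,2,1)! = 1/12  (running 1/12)
  +(−1)^1/∏(1,0,2,0,3,2)! = -1/24  (running 1/24)
⟨..|..⟩ = √(384/7)·(1/24) = +0.308607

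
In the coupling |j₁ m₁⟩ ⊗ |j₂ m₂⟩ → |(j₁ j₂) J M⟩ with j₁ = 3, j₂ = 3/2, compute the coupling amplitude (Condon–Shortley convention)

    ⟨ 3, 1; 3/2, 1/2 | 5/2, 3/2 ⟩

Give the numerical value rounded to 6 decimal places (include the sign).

j₁+j₂−J=2  J+j₁−j₂=4  J−j₁+j₂=1  j₁+j₂+J+1=8
(j₁±m₁, j₂±m₂, J±M) = (4,2,2,1,4,1)
P² = 576/35
sum k=1..2:
  [1] −1/6 = -1/6
  [2] +1/48 = 1/48
S = -7/48
C² = P²·S² = 7/20 ; C = -0.591608

-0.591608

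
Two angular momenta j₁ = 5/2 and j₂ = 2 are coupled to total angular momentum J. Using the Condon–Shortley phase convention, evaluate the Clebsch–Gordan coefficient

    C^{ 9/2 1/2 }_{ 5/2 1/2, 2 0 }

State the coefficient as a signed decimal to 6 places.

j₁+j₂−J=0  J+j₁−j₂=5  J−j₁+j₂=4  j₁+j₂+J+1=10
(j₁±m₁, j₂±m₂, J±M) = (3,2,2,2,5,4)
P² = 7680/7
sum k=0..0:
  [0] +1/48 = 1/48
S = 1/48
C² = P²·S² = 10/21 ; C = +0.690066

+0.690066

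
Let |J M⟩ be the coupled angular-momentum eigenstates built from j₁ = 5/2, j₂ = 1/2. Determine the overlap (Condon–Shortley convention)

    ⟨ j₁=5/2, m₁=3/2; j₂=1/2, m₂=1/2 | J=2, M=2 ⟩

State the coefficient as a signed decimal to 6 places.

triangle: 1!×4!×0!/6! = 24/720
(j±m)!: 4!×1!×1!×0!×4!×0! = 576
prefactor² = (2J+1)×Δ×N² = 96
  k=1: −1/(1!×0!×0!×0!×4!×0!) = -1/24
Σ = -1/24  ⇒  CG² = 96×(-1/24)² = 1/6
CG = −√(1/6) = -0.408248

-0.408248  (= −√(1/6))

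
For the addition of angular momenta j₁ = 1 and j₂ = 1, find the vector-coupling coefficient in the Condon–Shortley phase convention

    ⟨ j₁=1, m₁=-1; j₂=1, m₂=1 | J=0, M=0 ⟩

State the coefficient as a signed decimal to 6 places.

+0.577350  (= +√(1/3))

j₁+j₂−J=2  J+j₁−j₂=0  J−j₁+j₂=0  j₁+j₂+J+1=3
(j₁±m₁, j₂±m₂, J±M) = (0,2,2,0,0,0)
P² = 4/3
sum k=2..2:
  [2] +1/2 = 1/2
S = 1/2
C² = P²·S² = 1/3 ; C = +0.577350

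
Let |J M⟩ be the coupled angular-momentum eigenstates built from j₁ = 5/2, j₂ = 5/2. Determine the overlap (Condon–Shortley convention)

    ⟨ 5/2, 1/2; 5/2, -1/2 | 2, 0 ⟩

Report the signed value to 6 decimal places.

√[5·3!2!2!/8! · 3!2!2!3!2!2!] = √(12/7)
  +(−1)^0/∏(0,3,2,2,0,0)! = 1/24  (running 1/24)
  +(−1)^1/∏(1,2,1,1,1,1)! = -1/2  (running -11/24)
  +(−1)^2/∏(2,1,0,0,2,2)! = 1/8  (running -1/3)
⟨..|..⟩ = √(12/7)·(-1/3) = -0.436436

−√(4/21) = -0.436436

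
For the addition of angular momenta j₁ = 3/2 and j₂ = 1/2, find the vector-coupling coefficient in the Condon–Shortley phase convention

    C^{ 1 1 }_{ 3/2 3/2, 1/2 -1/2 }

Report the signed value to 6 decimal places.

+0.866025  (= +√(3/4))

√[3·1!2!0!/4! · 3!0!0!1!2!0!] = √(3)
  +(−1)^0/∏(0,1,0,0,2,0)! = 1/2  (running 1/2)
⟨..|..⟩ = √(3)·(1/2) = +0.866025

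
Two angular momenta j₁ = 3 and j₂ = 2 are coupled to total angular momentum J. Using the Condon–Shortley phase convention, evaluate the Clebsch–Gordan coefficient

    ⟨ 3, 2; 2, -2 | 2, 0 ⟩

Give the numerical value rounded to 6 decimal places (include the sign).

√[5·3!3!1!/8! · 5!1!0!4!2!2!] = √(360/7)
  +(−1)^0/∏(0,3,1,0,2,1)! = 1/12  (running 1/12)
⟨..|..⟩ = √(360/7)·(1/12) = +0.597614

+√(5/14) ≈ +0.597614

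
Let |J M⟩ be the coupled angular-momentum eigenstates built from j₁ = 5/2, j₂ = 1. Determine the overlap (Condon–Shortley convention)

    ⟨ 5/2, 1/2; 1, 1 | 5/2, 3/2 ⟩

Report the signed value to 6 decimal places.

−√(16/35) ≈ -0.676123

triangle: 1!·4!·1!/7! = 24/5040
(j±m)!: 3!·2!·2!·0!·4!·1! = 576
prefactor² = (2J+1)·Δ·N² = 576/35
  k=1: −1/(1!·0!·1!·1!·3!·0!) = -1/6
Σ = -1/6  ⇒  CG² = 576/35·(-1/6)² = 16/35
CG = −√(16/35) = -0.676123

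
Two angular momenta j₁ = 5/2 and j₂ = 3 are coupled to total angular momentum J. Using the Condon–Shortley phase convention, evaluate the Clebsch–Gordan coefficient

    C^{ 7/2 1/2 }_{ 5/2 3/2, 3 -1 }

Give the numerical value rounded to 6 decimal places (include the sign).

√[8·2!3!4!/10! · 4!1!2!4!4!3!] = √(18432/175)
  +(−1)^0/∏(0,2,1,2,2,2)! = 1/16  (running 1/16)
  +(−1)^1/∏(1,1,0,1,3,3)! = -1/36  (running 5/144)
⟨..|..⟩ = √(18432/175)·(5/144) = +0.356348

+0.356348  (= +√(8/63))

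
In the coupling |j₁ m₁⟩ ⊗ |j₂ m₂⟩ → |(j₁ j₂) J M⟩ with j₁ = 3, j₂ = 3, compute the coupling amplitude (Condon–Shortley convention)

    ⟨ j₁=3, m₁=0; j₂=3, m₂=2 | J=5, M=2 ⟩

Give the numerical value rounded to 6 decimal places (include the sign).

-0.577350  (= −√(1/3))

triangle: 1!*5!*5!/12! = 14400/479001600
(j±m)!: 3!*3!*5!*1!*7!*3! = 130636800
prefactor² = (2J+1)*Δ*N² = 43200
  k=0: +1/(0!*1!*3!*5!*2!*0!) = 1/1440
  k=1: −1/(1!*0!*2!*4!*3!*1!) = -1/288
Σ = -1/360  ⇒  CG² = 43200*(-1/360)² = 1/3
CG = −√(1/3) = -0.577350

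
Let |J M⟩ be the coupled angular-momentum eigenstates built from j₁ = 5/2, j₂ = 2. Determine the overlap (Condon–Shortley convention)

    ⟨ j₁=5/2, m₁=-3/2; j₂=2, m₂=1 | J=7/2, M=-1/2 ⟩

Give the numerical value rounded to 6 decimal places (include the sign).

√[8·1!4!3!/9! · 1!4!3!1!3!4!] = √(2304/35)
  +(−1)^0/∏(0,1,4,3,0,0)! = 1/144  (running 1/144)
  +(−1)^1/∏(1,0,3,2,1,1)! = -1/12  (running -11/144)
⟨..|..⟩ = √(2304/35)·(-11/144) = -0.619780

-0.619780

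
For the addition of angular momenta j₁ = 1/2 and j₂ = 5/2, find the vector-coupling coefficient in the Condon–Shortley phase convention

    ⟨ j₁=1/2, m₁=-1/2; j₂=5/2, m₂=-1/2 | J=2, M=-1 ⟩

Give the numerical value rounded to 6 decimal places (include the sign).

triangle: 1!·0!·4!/6! = 24/720
(j±m)!: 0!·1!·2!·3!·1!·3! = 72
prefactor² = (2J+1)·Δ·N² = 12
  k=1: −1/(1!·0!·0!·1!·0!·3!) = -1/6
Σ = -1/6  ⇒  CG² = 12·(-1/6)² = 1/3
CG = −√(1/3) = -0.577350

-0.577350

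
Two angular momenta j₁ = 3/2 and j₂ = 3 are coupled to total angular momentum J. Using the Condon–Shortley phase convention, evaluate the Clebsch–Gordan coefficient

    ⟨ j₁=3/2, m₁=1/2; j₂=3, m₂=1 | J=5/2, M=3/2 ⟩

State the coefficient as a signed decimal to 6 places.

-0.591608  (= −√(7/20))

j₁+j₂−J=2  J+j₁−j₂=1  J−j₁+j₂=4  j₁+j₂+J+1=8
(j₁±m₁, j₂±m₂, J±M) = (2,1,4,2,4,1)
P² = 576/35
sum k=0..1:
  [0] +1/48 = 1/48
  [1] −1/6 = -1/6
S = -7/48
C² = P²·S² = 7/20 ; C = -0.591608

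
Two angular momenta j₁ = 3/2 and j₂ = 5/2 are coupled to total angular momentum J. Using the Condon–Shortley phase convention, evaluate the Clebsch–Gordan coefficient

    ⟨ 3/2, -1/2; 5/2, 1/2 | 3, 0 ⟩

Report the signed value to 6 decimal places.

j₁+j₂−J=1  J+j₁−j₂=2  J−j₁+j₂=4  j₁+j₂+J+1=8
(j₁±m₁, j₂±m₂, J±M) = (1,2,3,2,3,3)
P² = 36/5
sum k=0..1:
  [0] +1/12 = 1/12
  [1] −1/4 = -1/4
S = -1/6
C² = P²·S² = 1/5 ; C = -0.447214

-0.447214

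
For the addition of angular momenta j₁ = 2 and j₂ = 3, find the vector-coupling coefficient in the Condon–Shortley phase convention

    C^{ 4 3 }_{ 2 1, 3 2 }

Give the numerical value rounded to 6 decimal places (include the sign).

-0.223607  (= −√(1/20))

√[9·1!3!5!/10! · 3!1!5!1!7!1!] = √(6480)
  +(−1)^0/∏(0,1,1,5,2,0)! = 1/240  (running 1/240)
  +(−1)^1/∏(1,0,0,4,3,1)! = -1/144  (running -1/360)
⟨..|..⟩ = √(6480)·(-1/360) = -0.223607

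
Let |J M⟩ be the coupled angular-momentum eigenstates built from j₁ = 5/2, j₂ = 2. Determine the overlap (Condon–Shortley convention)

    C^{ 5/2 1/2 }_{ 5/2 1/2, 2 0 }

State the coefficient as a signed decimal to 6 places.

√[6·2!3!2!/8! · 3!2!2!2!3!2!] = √(72/35)
  +(−1)^0/∏(0,2,2,2,1,0)! = 1/8  (running 1/8)
  +(−1)^1/∏(1,1,1,1,2,1)! = -1/2  (running -3/8)
  +(−1)^2/∏(2,0,0,0,3,2)! = 1/24  (running -1/3)
⟨..|..⟩ = √(72/35)·(-1/3) = -0.478091

−√(8/35) ≈ -0.478091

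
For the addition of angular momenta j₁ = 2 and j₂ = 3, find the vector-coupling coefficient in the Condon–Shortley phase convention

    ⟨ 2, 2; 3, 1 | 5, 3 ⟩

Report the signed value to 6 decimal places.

√[11·0!4!6!/11! · 4!0!4!2!8!2!] = √(442368)
  +(−1)^0/∏(0,0,0,4,4,2)! = 1/1152  (running 1/1152)
⟨..|..⟩ = √(442368)·(1/1152) = +0.577350

+0.577350  (= +√(1/3))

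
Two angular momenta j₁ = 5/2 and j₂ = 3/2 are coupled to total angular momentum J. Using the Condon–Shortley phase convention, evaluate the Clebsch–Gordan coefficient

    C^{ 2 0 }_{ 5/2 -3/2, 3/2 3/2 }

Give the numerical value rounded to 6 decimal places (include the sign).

√[5·2!3!1!/7! · 1!4!3!0!2!2!] = √(48/7)
  +(−1)^2/∏(2,0,2,1,1,0)! = 1/4  (running 1/4)
⟨..|..⟩ = √(48/7)·(1/4) = +0.654654

+0.654654  (= +√(3/7))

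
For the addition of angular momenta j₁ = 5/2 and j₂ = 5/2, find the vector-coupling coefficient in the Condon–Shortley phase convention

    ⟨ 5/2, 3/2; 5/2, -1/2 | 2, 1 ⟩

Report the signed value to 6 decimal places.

-0.377964  (= −√(1/7))

triangle: 3!*2!*2!/8! = 24/40320
(j±m)!: 4!*1!*2!*3!*3!*1! = 1728
prefactor² = (2J+1)*Δ*N² = 36/7
  k=0: +1/(0!*3!*1!*2!*1!*0!) = 1/12
  k=1: −1/(1!*2!*0!*1!*2!*1!) = -1/4
Σ = -1/6  ⇒  CG² = 36/7*(-1/6)² = 1/7
CG = −√(1/7) = -0.377964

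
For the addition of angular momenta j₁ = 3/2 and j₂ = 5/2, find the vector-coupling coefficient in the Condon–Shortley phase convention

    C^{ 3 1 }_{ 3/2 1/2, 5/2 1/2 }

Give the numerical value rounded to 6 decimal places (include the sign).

√[7·1!2!4!/8! · 2!1!3!2!4!2!] = √(48/5)
  +(−1)^0/∏(0,1,1,3,1,1)! = 1/6  (running 1/6)
  +(−1)^1/∏(1,0,0,2,2,2)! = -1/8  (running 1/24)
⟨..|..⟩ = √(48/5)·(1/24) = +0.129099

+√(1/60) ≈ +0.129099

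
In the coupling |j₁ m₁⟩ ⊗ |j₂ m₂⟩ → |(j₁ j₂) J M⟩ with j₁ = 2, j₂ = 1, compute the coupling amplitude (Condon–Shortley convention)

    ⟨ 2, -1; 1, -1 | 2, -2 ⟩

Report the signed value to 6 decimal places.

j₁+j₂−J=1  J+j₁−j₂=3  J−j₁+j₂=1  j₁+j₂+J+1=6
(j₁±m₁, j₂±m₂, J±M) = (1,3,0,2,0,4)
P² = 12
sum k=0..0:
  [0] +1/6 = 1/6
S = 1/6
C² = P²·S² = 1/3 ; C = +0.577350

+√(1/3) ≈ +0.577350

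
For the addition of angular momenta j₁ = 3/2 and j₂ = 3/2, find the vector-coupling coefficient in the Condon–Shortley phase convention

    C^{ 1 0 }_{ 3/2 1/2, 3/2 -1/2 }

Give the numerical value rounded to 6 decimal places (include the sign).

triangle: 2!*1!*1!/5! = 2/120
(j±m)!: 2!*1!*1!*2!*1!*1! = 4
prefactor² = (2J+1)*Δ*N² = 1/5
  k=0: +1/(0!*2!*1!*1!*0!*0!) = 1/2
  k=1: −1/(1!*1!*0!*0!*1!*1!) = -1
Σ = -1/2  ⇒  CG² = 1/5*(-1/2)² = 1/20
CG = −√(1/20) = -0.223607

-0.223607  (= −√(1/20))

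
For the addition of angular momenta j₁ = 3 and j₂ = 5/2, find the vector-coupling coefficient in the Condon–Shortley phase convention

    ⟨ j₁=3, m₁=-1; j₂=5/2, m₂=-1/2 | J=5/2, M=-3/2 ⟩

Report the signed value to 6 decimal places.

j₁+j₂−J=3  J+j₁−j₂=3  J−j₁+j₂=2  j₁+j₂+J+1=9
(j₁±m₁, j₂±m₂, J±M) = (2,4,2,3,1,4)
P² = 576/35
sum k=1..2:
  [1] −1/12 = -1/12
  [2] +1/8 = 1/8
S = 1/24
C² = P²·S² = 1/35 ; C = +0.169031

+0.169031  (= +√(1/35))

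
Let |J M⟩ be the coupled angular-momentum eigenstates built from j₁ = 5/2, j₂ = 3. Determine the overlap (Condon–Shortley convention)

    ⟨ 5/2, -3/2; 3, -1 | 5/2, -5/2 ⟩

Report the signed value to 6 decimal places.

+√(2/7) ≈ +0.534522

j₁+j₂−J=3  J+j₁−j₂=2  J−j₁+j₂=3  j₁+j₂+J+1=9
(j₁±m₁, j₂±m₂, J±M) = (1,4,2,4,0,5)
P² = 1152/7
sum k=2..2:
  [2] +1/24 = 1/24
S = 1/24
C² = P²·S² = 2/7 ; C = +0.534522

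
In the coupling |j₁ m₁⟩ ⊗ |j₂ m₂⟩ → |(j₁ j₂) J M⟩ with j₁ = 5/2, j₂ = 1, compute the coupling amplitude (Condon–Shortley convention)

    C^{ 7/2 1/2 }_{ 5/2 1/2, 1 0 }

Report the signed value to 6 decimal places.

triangle: 0!×5!×2!/8! = 240/40320
(j±m)!: 3!×2!×1!×1!×4!×3! = 1728
prefactor² = (2J+1)×Δ×N² = 576/7
  k=0: +1/(0!×0!×2!×1!×3!×1!) = 1/12
Σ = 1/12  ⇒  CG² = 576/7×1/12² = 4/7
CG = +√(4/7) = +0.755929

+√(4/7) = +0.755929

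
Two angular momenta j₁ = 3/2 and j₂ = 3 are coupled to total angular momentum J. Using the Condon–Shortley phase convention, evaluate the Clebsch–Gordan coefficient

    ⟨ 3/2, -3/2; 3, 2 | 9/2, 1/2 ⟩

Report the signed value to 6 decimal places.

+0.218218  (= +√(1/21))

√[10·0!3!6!/10! · 0!3!5!1!5!4!] = √(172800/7)
  +(−1)^0/∏(0,0,3,5,0,1)! = 1/720  (running 1/720)
⟨..|..⟩ = √(172800/7)·(1/720) = +0.218218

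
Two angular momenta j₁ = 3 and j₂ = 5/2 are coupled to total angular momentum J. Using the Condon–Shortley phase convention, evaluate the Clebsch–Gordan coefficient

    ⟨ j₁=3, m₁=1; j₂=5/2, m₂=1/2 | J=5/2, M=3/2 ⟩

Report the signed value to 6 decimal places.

-0.169031

√[6·3!3!2!/9! · 4!2!3!2!4!1!] = √(576/35)
  +(−1)^1/∏(1,2,1,2,2,0)! = -1/8  (running -1/8)
  +(−1)^2/∏(2,1,0,1,3,1)! = 1/12  (running -1/24)
⟨..|..⟩ = √(576/35)·(-1/24) = -0.169031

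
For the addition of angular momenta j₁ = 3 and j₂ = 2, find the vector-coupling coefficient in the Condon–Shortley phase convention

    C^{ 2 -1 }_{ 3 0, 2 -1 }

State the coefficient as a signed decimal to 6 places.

triangle: 3!*3!*1!/8! = 36/40320
(j±m)!: 3!*3!*1!*3!*1!*3! = 1296
prefactor² = (2J+1)*Δ*N² = 81/14
  k=0: +1/(0!*3!*3!*1!*0!*0!) = 1/36
  k=1: −1/(1!*2!*2!*0!*1!*1!) = -1/4
Σ = -2/9  ⇒  CG² = 81/14*(-2/9)² = 2/7
CG = −√(2/7) = -0.534522

-0.534522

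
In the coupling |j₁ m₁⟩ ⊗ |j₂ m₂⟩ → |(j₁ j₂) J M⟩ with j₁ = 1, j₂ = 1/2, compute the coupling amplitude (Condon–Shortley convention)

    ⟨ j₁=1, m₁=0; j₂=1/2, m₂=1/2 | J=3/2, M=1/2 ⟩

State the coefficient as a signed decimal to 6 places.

+0.816497  (= +√(2/3))

triangle: 0!×2!×1!/4! = 2/24
(j±m)!: 1!×1!×1!×0!×2!×1! = 2
prefactor² = (2J+1)×Δ×N² = 2/3
  k=0: +1/(0!×0!×1!×1!×1!×0!) = 1
Σ = 1  ⇒  CG² = 2/3×1² = 2/3
CG = +√(2/3) = +0.816497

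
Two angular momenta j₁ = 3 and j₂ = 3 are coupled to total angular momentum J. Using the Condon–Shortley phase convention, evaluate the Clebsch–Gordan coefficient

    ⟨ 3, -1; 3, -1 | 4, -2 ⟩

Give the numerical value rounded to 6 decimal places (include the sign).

triangle: 2!·4!·4!/11! = 1152/39916800
(j±m)!: 2!·4!·2!·4!·2!·6! = 3317760
prefactor² = (2J+1)·Δ·N² = 331776/385
  k=0: +1/(0!·2!·4!·2!·0!·2!) = 1/192
  k=1: −1/(1!·1!·3!·1!·1!·3!) = -1/36
  k=2: +1/(2!·0!·2!·0!·2!·4!) = 1/192
Σ = -5/288  ⇒  CG² = 331776/385·(-5/288)² = 20/77
CG = −√(20/77) = -0.509647

-0.509647  (= −√(20/77))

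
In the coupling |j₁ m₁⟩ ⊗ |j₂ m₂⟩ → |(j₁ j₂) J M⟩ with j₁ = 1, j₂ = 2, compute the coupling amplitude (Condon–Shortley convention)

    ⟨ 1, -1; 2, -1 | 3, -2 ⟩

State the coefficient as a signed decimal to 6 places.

triangle: 0!·2!·4!/7! = 48/5040
(j±m)!: 0!·2!·1!·3!·1!·5! = 1440
prefactor² = (2J+1)·Δ·N² = 96
  k=0: +1/(0!·0!·2!·1!·0!·3!) = 1/12
Σ = 1/12  ⇒  CG² = 96·1/12² = 2/3
CG = +√(2/3) = +0.816497

+0.816497  (= +√(2/3))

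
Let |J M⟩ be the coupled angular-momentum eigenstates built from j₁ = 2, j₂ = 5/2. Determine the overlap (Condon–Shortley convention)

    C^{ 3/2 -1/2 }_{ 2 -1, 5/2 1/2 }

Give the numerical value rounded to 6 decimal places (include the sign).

+0.487950  (= +√(5/21))

j₁+j₂−J=3  J+j₁−j₂=1  J−j₁+j₂=2  j₁+j₂+J+1=7
(j₁±m₁, j₂±m₂, J±M) = (1,3,3,2,1,2)
P² = 48/35
sum k=2..3:
  [2] +1/2 = 1/2
  [3] −1/12 = -1/12
S = 5/12
C² = P²·S² = 5/21 ; C = +0.487950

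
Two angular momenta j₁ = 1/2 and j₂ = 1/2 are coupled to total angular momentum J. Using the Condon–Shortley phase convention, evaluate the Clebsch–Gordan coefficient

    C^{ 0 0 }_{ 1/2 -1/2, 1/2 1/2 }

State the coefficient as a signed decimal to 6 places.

triangle: 1!*0!*0!/2! = 1/2
(j±m)!: 0!*1!*1!*0!*0!*0! = 1
prefactor² = (2J+1)*Δ*N² = 1/2
  k=1: −1/(1!*0!*0!*0!*0!*0!) = -1
Σ = -1  ⇒  CG² = 1/2*(-1)² = 1/2
CG = −√(1/2) = -0.707107

-0.707107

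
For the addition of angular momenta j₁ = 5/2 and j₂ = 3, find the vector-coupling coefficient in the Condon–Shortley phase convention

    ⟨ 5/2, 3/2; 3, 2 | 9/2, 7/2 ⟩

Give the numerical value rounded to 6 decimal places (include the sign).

j₁+j₂−J=1  J+j₁−j₂=4  J−j₁+j₂=5  j₁+j₂+J+1=11
(j₁±m₁, j₂±m₂, J±M) = (4,1,5,1,8,1)
P² = 921600/11
sum k=0..1:
  [0] +1/720 = 1/720
  [1] −1/576 = -1/576
S = -1/2880
C² = P²·S² = 1/99 ; C = -0.100504

−√(1/99) = -0.100504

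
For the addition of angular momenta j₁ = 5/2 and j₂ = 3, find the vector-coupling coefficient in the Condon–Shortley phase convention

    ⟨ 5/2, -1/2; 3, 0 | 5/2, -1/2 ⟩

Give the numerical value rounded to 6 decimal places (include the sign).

+0.276026

√[6·3!2!3!/9! · 2!3!3!3!2!3!] = √(216/35)
  +(−1)^1/∏(1,2,2,2,0,1)! = -1/8  (running -1/8)
  +(−1)^2/∏(2,1,1,1,1,2)! = 1/4  (running 1/8)
  +(−1)^3/∏(3,0,0,0,2,3)! = -1/72  (running 1/9)
⟨..|..⟩ = √(216/35)·(1/9) = +0.276026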